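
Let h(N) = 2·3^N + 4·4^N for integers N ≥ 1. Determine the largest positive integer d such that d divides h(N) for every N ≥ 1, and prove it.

d = 2

Computing the first values: h(1) = 22 and h(2) = 82; gcd(22, 82) = 2, so d ≤ 2.
We prove 2 | 2·3^N + 4·4^N for all N ≥ 1 by induction on N.
Base case (N = 1): h(1) = 22 = 2·(11), so 2 | h(1).
Inductive step: suppose the statement holds for some j ≥ 1, i.e. 2 | h(j). Then
h(j+1) − 4·h(j) = (2·3^(j+1) + 4·4^(j+1)) − 4·(2·3^j + 4·4^j) = (2)·3^j·(3 − 4) = (-2)·3^j. Since 2 | h(j) by the inductive hypothesis, 2 | 4·h(j); and 2 | -2 since -2 = 2·-1. Therefore 2 | h(j+1).
This completes the induction.
Therefore the largest such d is 2.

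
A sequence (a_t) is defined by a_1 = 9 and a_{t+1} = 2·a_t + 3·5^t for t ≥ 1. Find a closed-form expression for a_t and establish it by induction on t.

Computing the first terms: a_1 = 9, a_2 = 33, a_3 = 141. This suggests a_t = 2^(t + 1) + 5^t.
Base case (t = 1): the formula gives 9 = 9 = a_1.
Inductive step: suppose the statement holds for some j ≥ 1, so a_j = 2^(j + 1) + 5^j.
Then a_{j+1} = 2·a_j + 3·5^j = 2·(2^(j + 1) + 5^j) + 3·5^j = 2^(j + 2) + 5^(j + 1) = 2^((j+1) + 1) + 5^(j+1),
which is the claimed formula at t = j+1.
This completes the induction.

a_t = 2^(t + 1) + 5^t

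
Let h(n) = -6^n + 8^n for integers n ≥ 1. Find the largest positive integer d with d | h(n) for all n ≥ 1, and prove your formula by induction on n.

Computing the first values: h(1) = 2 and h(2) = 28; gcd(2, 28) = 2, so d ≤ 2.
We prove 2 | -6^n + 8^n for all n ≥ 1 by induction on n.
When n = 1: h(1) = 2 = 2·(1), so 2 | h(1).
Suppose the result is true for n = k, i.e. 2 | h(k). Then
8^{k+1} − 6^{k+1} = 8·8^k − 6·6^k = 8·(8^k − 6^k) + (2)·6^k. The first term is divisible by 2 by the inductive hypothesis, and the second term (2)·6^k is divisible by 2 since 2 | 2. Hence 2 | h(k+1).
Hence, by induction on n, the claim holds for every n ≥ 1.
Therefore the largest such d is 2.

d = 2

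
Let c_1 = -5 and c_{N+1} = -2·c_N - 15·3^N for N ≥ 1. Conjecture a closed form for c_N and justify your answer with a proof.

Computing the first terms: c_1 = -5, c_2 = -35, c_3 = -65. This suggests c_N = (-2)^(N + 1) - 3^(N + 1).
Base case (N = 1): the formula gives -5 = -5 = c_1.
Suppose the result is true for N = i, so c_i = (-2)^(i + 1) - 3^(i + 1).
Then c_{i+1} = -2·c_i - 15·3^i = -2·((-2)^(i + 1) - 3^(i + 1)) - 15·3^i = (-2)^(i + 2) - 3^(i + 2) = (-2)^((i+1) + 1) - 3^((i+1) + 1),
which is the claimed formula at N = i+1.
By the principle of mathematical induction, the result holds for all N ≥ 1.

c_N = (-2)^(N + 1) - 3^(N + 1)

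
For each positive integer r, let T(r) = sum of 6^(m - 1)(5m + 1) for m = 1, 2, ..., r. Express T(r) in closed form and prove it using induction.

We claim T(r) = 6^r·r for all r ≥ 1.
For the base case r = 1: T(1) = 6, and the closed form gives 6. They agree.
Inductive step: suppose the statement holds for some m ≥ 1, so T(m) = 6^m·m.
Then T(m+1) = T(m) + (6^m(5m + 6)) = (6^m·m) + (6^m(5m + 6)).
Simplifying, T(m+1) = 6^(m + 1)(m + 1) = 6^(m+1)·(m+1),
which is the closed form with r = m+1.
This completes the induction.

T(r) = 6^r·r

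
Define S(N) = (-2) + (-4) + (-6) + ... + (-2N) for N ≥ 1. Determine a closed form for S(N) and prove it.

S(N) = -N(N + 1)

We claim S(N) = -N(N + 1) for all N ≥ 1.
For the base case N = 1: S(1) = -2, and the closed form gives -2. They agree.
Inductive step: assume the claim holds for N = j, so S(j) = j(-j - 1).
Then S(j+1) = S(j) + (-2j - 2) = (j(-j - 1)) + (-2j - 2).
Simplifying, S(j+1) = -(j + 1)(j + 2) = -(j+1)((j+1) + 1),
which is the closed form with N = j+1.
This completes the induction.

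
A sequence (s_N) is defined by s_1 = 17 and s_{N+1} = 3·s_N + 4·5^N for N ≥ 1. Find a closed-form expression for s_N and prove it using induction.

Computing the first terms: s_1 = 17, s_2 = 71, s_3 = 313. This suggests s_N = 7·3^(N - 1) + 2·5^N.
When N = 1: the formula gives 17 = 17 = s_1.
Inductive step: assume the claim holds for N = m, so s_m = 7·3^(m - 1) + 2·5^m.
Then s_{m+1} = 3·s_m + 4·5^m = 3·(7·3^(m - 1) + 2·5^m) + 4·5^m = 7·3^m + 2·5^(m + 1) = 7·3^((m+1) - 1) + 2·5^(m+1),
which is the claimed formula at N = m+1.
This completes the induction.

s_N = 7·3^(N - 1) + 2·5^N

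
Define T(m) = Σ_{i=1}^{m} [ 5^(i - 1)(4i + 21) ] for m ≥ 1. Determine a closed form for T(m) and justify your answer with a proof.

We claim T(m) = 5^m(m + 5) - 5 for all m ≥ 1.
Base step (m = 1): T(1) = 25, and the closed form gives 25. They agree.
Suppose the result is true for m = i, so T(i) = 5^i(i + 5) - 5.
Then T(i+1) = T(i) + (5^i(4i + 25)) = (5^i(i + 5) - 5) + (5^i(4i + 25)).
Simplifying, T(i+1) = 5·5^i·i + 30·5^i - 5 = 5^(i+1)((i+1) + 5) - 5,
which is the closed form with m = i+1.
Hence, by induction on m, the claim holds for every m ≥ 1.

T(m) = 5^m(m + 5) - 5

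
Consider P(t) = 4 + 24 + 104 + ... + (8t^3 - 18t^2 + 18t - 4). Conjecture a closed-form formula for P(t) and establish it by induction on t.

P(t) = 2t(t^3 - t^2 + t + 1)

We claim P(t) = 2t(t^3 - t^2 + t + 1) for all t ≥ 1.
For the base case t = 1: P(1) = 4, and the closed form gives 4. They agree.
Inductive step: assume the claim holds for t = r, so P(r) = 2r(r^3 - r^2 + r + 1).
Then P(r+1) = P(r) + (8r^3 + 6r^2 + 6r + 4) = (2r(r^3 - r^2 + r + 1)) + (8r^3 + 6r^2 + 6r + 4).
Simplifying, P(r+1) = 2(r + 1)(r^3 + 2r^2 + 2r + 2) = 2(r+1)((r+1)^3 - (r+1)^2 + (r+1) + 1),
which is the closed form with t = r+1.
This completes the induction.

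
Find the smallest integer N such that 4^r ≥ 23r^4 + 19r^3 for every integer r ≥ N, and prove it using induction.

At r = 8: 65536 < 103936, so the inequality fails and N ≥ 9. We prove 4^r ≥ 23r^4 + 19r^3 for all r ≥ 9.
Base step (r = 9): 4^r = 262144 and 23r^4 + 19r^3 = 164754, so 262144 ≥ 164754.
For the inductive step, assume it holds for an arbitrary i ≥ 9, so 4^i ≥ 23i^4 + 19i^3.
Then 4^(i + 1) = 4·(4^i) ≥ 4·(23i^4 + 19i^3).
Also, for i ≥ 9 we have 4·(23i^4 + 19i^3) ≥ 23(i+1)^4 + 19(i+1)^3, since 4·(23i^4 + 19i^3) − (23(i+1)^4 + 19(i+1)^3) = 69i^4 - 35i^3 - 195i^2 - 149i - 42, which is nonnegative for all i ≥ 9.
Combining, 4^(i + 1) ≥ 23(i+1)^4 + 19(i+1)^3.
Hence, by induction on r, the claim holds for every r ≥ 9.
Hence the smallest such N is 9.

N = 9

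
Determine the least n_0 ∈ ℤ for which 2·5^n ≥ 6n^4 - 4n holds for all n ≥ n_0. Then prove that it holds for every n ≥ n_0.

n_0 = 5

At n = 4: 1250 < 1520, so the inequality fails and n_0 ≥ 5. We prove 2·5^n ≥ 6n^4 - 4n for all n ≥ 5.
For the base case n = 5: 2·5^n = 6250 and 6n^4 - 4n = 3730, so 6250 ≥ 3730.
Inductive step: assume the claim holds for n = i, so 2·5^i ≥ 6i^4 - 4i.
Then 2·5^(i + 1) = 5·(2·5^i) ≥ 5·(6i^4 - 4i).
Also, for i ≥ 5 we have 5·(6i^4 - 4i) ≥ 6(i+1)^4 - 4(i+1), since 5·(6i^4 - 4i) − (6(i+1)^4 - 4(i+1)) = 24i^4 - 24i^3 - 36i^2 - 40i - 2, which is nonnegative for all i ≥ 5.
Combining, 2·5^(i + 1) ≥ 6(i+1)^4 - 4(i+1).
By induction, the statement is established for all n ≥ 5.
Hence the smallest such n_0 is 5.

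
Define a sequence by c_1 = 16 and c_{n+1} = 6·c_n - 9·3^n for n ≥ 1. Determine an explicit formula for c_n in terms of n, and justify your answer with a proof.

c_n = 3^(n + 1) + 7·6^(n - 1)

Computing the first terms: c_1 = 16, c_2 = 69, c_3 = 333. This suggests c_n = 3^(n + 1) + 7·6^(n - 1).
Base step (n = 1): the formula gives 16 = 16 = c_1.
For the inductive step, assume it holds for an arbitrary r ≥ 1, so c_r = 3^(r + 1) + 7·6^(r - 1).
Then c_{r+1} = 6·c_r - 9·3^r = 6·(3^(r + 1) + 7·6^(r - 1)) - 9·3^r = 3^(r + 2) + 7·6^r = 3^((r+1) + 1) + 7·6^((r+1) - 1),
which is the claimed formula at n = r+1.
By the principle of mathematical induction, the result holds for all n ≥ 1.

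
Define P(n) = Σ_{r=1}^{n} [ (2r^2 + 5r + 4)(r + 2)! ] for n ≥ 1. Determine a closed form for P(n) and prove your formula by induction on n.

We claim P(n) = (2n + 1)(n + 3)! - 6 for all n ≥ 1.
When n = 1: P(1) = 66, and the closed form gives 66. They agree.
Suppose the result is true for n = r, so P(r) = (2r + 1)(r + 3)! - 6.
Then P(r+1) = P(r) + ((2r^2 + 9r + 11)(r + 3)!) = ((2r + 1)(r + 3)! - 6) + ((2r^2 + 9r + 11)(r + 3)!).
Simplifying, P(r+1) = (2(r+1) + 1)((r+1) + 3)! - 6,
which is the closed form with n = r+1.
By the principle of mathematical induction, the result holds for all n ≥ 1.

P(n) = (2n + 1)(n + 3)! - 6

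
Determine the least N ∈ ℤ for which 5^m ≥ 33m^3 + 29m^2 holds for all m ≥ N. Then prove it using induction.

N = 6

At m = 5: 3125 < 4850, so the inequality fails and N ≥ 6. We prove 5^m ≥ 33m^3 + 29m^2 for all m ≥ 6.
For the base case m = 6: 5^m = 15625 and 33m^3 + 29m^2 = 8172, so 15625 ≥ 8172.
Inductive step: assume the claim holds for m = p, so 5^p ≥ 33p^3 + 29p^2.
Then 5^(p + 1) = 5·(5^p) ≥ 5·(33p^3 + 29p^2).
Also, for p ≥ 6 we have 5·(33p^3 + 29p^2) ≥ 33(p+1)^3 + 29(p+1)^2, since 5·(33p^3 + 29p^2) − (33(p+1)^3 + 29(p+1)^2) = 132p^3 + 17p^2 - 157p - 62, which is nonnegative for all p ≥ 6.
Combining, 5^(p + 1) ≥ 33(p+1)^3 + 29(p+1)^2.
By induction, the statement is established for all m ≥ 6.
Hence the smallest such N is 6.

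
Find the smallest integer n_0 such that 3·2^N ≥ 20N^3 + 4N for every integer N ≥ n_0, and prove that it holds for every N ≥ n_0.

At N = 14: 49152 < 54936, so the inequality fails and n_0 ≥ 15. We prove 3·2^N ≥ 20N^3 + 4N for all N ≥ 15.
Base case (N = 15): 3·2^N = 98304 and 20N^3 + 4N = 67560, so 98304 ≥ 67560.
Suppose the result is true for N = j, so 3·2^j ≥ 20j^3 + 4j.
Then 3·2^(j + 1) = 2·(3·2^j) ≥ 2·(20j^3 + 4j).
Also, for j ≥ 15 we have 2·(20j^3 + 4j) ≥ 20(j+1)^3 + 4(j+1), since 2·(20j^3 + 4j) − (20(j+1)^3 + 4(j+1)) = 20j^3 - 60j^2 - 56j - 24, which is nonnegative for all j ≥ 15.
Combining, 3·2^(j + 1) ≥ 20(j+1)^3 + 4(j+1).
Hence, by induction on N, the claim holds for every N ≥ 15.
Hence the smallest such n_0 is 15.

n_0 = 15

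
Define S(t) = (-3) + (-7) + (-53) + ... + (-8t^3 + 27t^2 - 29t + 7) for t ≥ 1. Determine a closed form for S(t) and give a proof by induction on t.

We claim S(t) = -t(2t + 1)(t^2 - 3t + 3) for all t ≥ 1.
Base case (t = 1): S(1) = -3, and the closed form gives -3. They agree.
Suppose the result is true for t = r, so S(r) = r(-2r^3 + 5r^2 - 3r - 3).
Then S(r+1) = S(r) + (-8r^3 + 3r^2 + r - 3) = (r(-2r^3 + 5r^2 - 3r - 3)) + (-8r^3 + 3r^2 + r - 3).
Simplifying, S(r+1) = -(r + 1)(2r + 3)(r^2 - r + 1) = -(r+1)(2(r+1) + 1)((r+1)^2 - 3(r+1) + 3),
which is the closed form with t = r+1.
This completes the induction.

S(t) = -t(2t + 1)(t^2 - 3t + 3)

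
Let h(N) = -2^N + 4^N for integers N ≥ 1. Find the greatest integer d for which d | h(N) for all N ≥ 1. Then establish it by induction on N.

Computing the first values: h(1) = 2 and h(2) = 12; gcd(2, 12) = 2, so d ≤ 2.
We prove 2 | -2^N + 4^N for all N ≥ 1 by induction on N.
Base step (N = 1): h(1) = 2 = 2·(1), so 2 | h(1).
Suppose the result is true for N = p, i.e. 2 | h(p). Then
4^{p+1} − 2^{p+1} = 4·4^p − 2·2^p = 4·(4^p − 2^p) + (2)·2^p. The first term is divisible by 2 by the inductive hypothesis, and the second term (2)·2^p is divisible by 2 since 2 | 2. Hence 2 | h(p+1).
This completes the induction.
Therefore the largest such d is 2.

d = 2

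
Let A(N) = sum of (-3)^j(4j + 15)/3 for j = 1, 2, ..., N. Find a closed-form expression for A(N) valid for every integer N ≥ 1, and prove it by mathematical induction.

A(N) = (-3)^N(N + 4) - 4

We claim A(N) = (-3)^N(N + 4) - 4 for all N ≥ 1.
When N = 1: A(1) = -19, and the closed form gives -19. They agree.
Inductive step: suppose the statement holds for some j ≥ 1, so A(j) = (-3)^j(j + 4) - 4.
Then A(j+1) = A(j) + ((-3)^j(-4j - 19)) = ((-3)^j(j + 4) - 4) + ((-3)^j(-4j - 19)).
Simplifying, A(j+1) = -3(-3)^j·j - 15(-3)^j - 4 = (-3)^(j+1)((j+1) + 4) - 4,
which is the closed form with N = j+1.
Hence, by induction on N, the claim holds for every N ≥ 1.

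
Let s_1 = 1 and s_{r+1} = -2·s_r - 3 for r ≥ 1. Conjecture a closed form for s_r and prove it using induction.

Computing the first terms: s_1 = 1, s_2 = -5, s_3 = 7. This suggests s_r = -(-2)^r - 1.
For the base case r = 1: the formula gives 1 = 1 = s_1.
Inductive step: suppose the statement holds for some i ≥ 1, so s_i = -(-2)^i - 1.
Then s_{i+1} = -2·s_i - 3 = -2·(-(-2)^i - 1) - 3 = -(-2)^(i + 1) - 1,
which is the claimed formula at r = i+1.
This completes the induction.

s_r = -(-2)^r - 1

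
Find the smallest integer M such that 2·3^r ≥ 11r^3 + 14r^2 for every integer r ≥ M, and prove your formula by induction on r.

M = 8

At r = 7: 4374 < 4459, so the inequality fails and M ≥ 8. We prove 2·3^r ≥ 11r^3 + 14r^2 for all r ≥ 8.
Base step (r = 8): 2·3^r = 13122 and 11r^3 + 14r^2 = 6528, so 13122 ≥ 6528.
Inductive step: suppose the statement holds for some i ≥ 8, so 2·3^i ≥ 11i^3 + 14i^2.
Then 2·3^(i + 1) = 3·(2·3^i) ≥ 3·(11i^3 + 14i^2).
Also, for i ≥ 8 we have 3·(11i^3 + 14i^2) ≥ 11(i+1)^3 + 14(i+1)^2, since 3·(11i^3 + 14i^2) − (11(i+1)^3 + 14(i+1)^2) = 22i^3 - 5i^2 - 61i - 25, which is nonnegative for all i ≥ 8.
Combining, 2·3^(i + 1) ≥ 11(i+1)^3 + 14(i+1)^2.
By induction, the statement is established for all r ≥ 8.
Hence the smallest such M is 8.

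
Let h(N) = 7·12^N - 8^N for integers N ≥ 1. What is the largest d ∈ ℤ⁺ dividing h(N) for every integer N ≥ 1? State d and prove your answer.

Computing the first values: h(1) = 76 and h(2) = 944; gcd(76, 944) = 4, so d ≤ 4.
We prove 4 | 7·12^N - 8^N for all N ≥ 1 by induction on N.
For the base case N = 1: h(1) = 76 = 4·(19), so 4 | h(1).
For the inductive step, assume it holds for an arbitrary p ≥ 1, i.e. 4 | h(p). Then
h(p+1) − 12·h(p) = (7·12^(p+1) - 8^(p+1)) − 12·(7·12^p - 8^p) = (-1)·8^p·(8 − 12) = (4)·8^p. Since 4 | h(p) by the inductive hypothesis, 4 | 12·h(p); and 4 | 4 since 4 = 4·1. Therefore 4 | h(p+1).
By the principle of mathematical induction, the result holds for all N ≥ 1.
Therefore the largest such d is 4.

d = 4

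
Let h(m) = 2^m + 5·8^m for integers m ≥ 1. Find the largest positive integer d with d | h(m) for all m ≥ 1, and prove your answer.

Computing the first values: h(1) = 42 and h(2) = 324; gcd(42, 324) = 6, so d ≤ 6.
We prove 6 | 2^m + 5·8^m for all m ≥ 1 by induction on m.
Base step (m = 1): h(1) = 42 = 6·(7), so 6 | h(1).
For the inductive step, assume it holds for an arbitrary p ≥ 1, i.e. 6 | h(p). Then
h(p+1) − 8·h(p) = (2^(p+1) + 5·8^(p+1)) − 8·(2^p + 5·8^p) = (1)·2^p·(2 − 8) = (-6)·2^p. Since 6 | h(p) by the inductive hypothesis, 6 | 8·h(p); and 6 | -6 since -6 = 6·-1. Therefore 6 | h(p+1).
By induction, the statement is established for all m ≥ 1.
Therefore the largest such d is 6.

d = 6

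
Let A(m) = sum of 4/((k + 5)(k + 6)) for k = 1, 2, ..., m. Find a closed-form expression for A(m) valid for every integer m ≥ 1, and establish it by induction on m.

A(m) = 2m/(3(m + 6))

We claim A(m) = 2m/(3(m + 6)) for all m ≥ 1.
For the base case m = 1: A(1) = 2/21, and the closed form gives 2/21. They agree.
Suppose the result is true for m = k, so A(k) = 2k/(3(k + 6)).
Then A(k+1) = A(k) + (4/((k + 6)(k + 7))) = (2k/(3(k + 6))) + (4/((k + 6)(k + 7))).
Simplifying, A(k+1) = 2(k + 1)/(3(k + 7)) = 2(k+1)/(3((k+1) + 6)),
which is the closed form with m = k+1.
Hence, by induction on m, the claim holds for every m ≥ 1.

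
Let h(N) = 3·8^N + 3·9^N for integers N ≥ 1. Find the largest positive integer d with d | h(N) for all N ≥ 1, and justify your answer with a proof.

d = 3

Computing the first values: h(1) = 51 and h(2) = 435; gcd(51, 435) = 3, so d ≤ 3.
We prove 3 | 3·8^N + 3·9^N for all N ≥ 1 by induction on N.
Base case (N = 1): h(1) = 51 = 3·(17), so 3 | h(1).
For the inductive step, assume it holds for an arbitrary m ≥ 1, i.e. 3 | h(m). Then
h(m+1) − 9·h(m) = (3·8^(m+1) + 3·9^(m+1)) − 9·(3·8^m + 3·9^m) = (3)·8^m·(8 − 9) = (-3)·8^m. Since 3 | h(m) by the inductive hypothesis, 3 | 9·h(m); and 3 | -3 since -3 = 3·-1. Therefore 3 | h(m+1).
Hence, by induction on N, the claim holds for every N ≥ 1.
Therefore the largest such d is 3.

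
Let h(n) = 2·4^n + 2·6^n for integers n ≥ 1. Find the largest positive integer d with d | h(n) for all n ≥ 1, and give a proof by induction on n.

Computing the first values: h(1) = 20 and h(2) = 104; gcd(20, 104) = 4, so d ≤ 4.
We prove 4 | 2·4^n + 2·6^n for all n ≥ 1 by induction on n.
For the base case n = 1: h(1) = 20 = 4·(5), so 4 | h(1).
For the inductive step, assume it holds for an arbitrary r ≥ 1, i.e. 4 | h(r). Then
h(r+1) − 6·h(r) = (2·4^(r+1) + 2·6^(r+1)) − 6·(2·4^r + 2·6^r) = (2)·4^r·(4 − 6) = (-4)·4^r. Since 4 | h(r) by the inductive hypothesis, 4 | 6·h(r); and 4 | -4 since -4 = 4·-1. Therefore 4 | h(r+1).
Hence, by induction on n, the claim holds for every n ≥ 1.
Therefore the largest such d is 4.

d = 4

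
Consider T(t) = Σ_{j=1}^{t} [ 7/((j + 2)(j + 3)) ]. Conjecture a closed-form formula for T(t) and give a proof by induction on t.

T(t) = 7t/(3(t + 3))

We claim T(t) = 7t/(3(t + 3)) for all t ≥ 1.
Base case (t = 1): T(1) = 7/12, and the closed form gives 7/12. They agree.
Inductive step: assume the claim holds for t = j, so T(j) = 7j/(3(j + 3)).
Then T(j+1) = T(j) + (7/((j + 3)(j + 4))) = (7j/(3(j + 3))) + (7/((j + 3)(j + 4))).
Simplifying, T(j+1) = 7(j + 1)/(3(j + 4)) = 7(j+1)/(3((j+1) + 3)),
which is the closed form with t = j+1.
By the principle of mathematical induction, the result holds for all t ≥ 1.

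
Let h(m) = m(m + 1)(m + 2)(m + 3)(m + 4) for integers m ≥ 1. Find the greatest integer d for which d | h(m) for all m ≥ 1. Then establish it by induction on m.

d = 120

Computing the first values: h(1) = 120 and h(2) = 720; gcd(120, 720) = 120, so d ≤ 120.
We prove 120 | m(m + 1)(m + 2)(m + 3)(m + 4) for all m ≥ 1 by induction on m.
For the base case m = 1: h(1) = 120 = 120·(1), so 120 | h(1).
Inductive step: assume the claim holds for m = j, i.e. 120 | h(j). Then
h(j+1) − h(j) = (j+1)·(j+2)·(j+3)·(j+4)·(j+5) − j·(j+1)·(j+2)·(j+3)·(j+4) = (j+1)·(j+2)·(j+3)·(j+4)·[(j+5) − j] = 5·(j+1)·(j+2)·(j+3)·(j+4). The product of 4 consecutive integers is divisible by (4)! = 24, so h(j+1) − h(j) is divisible by 5·24 = 120. By the inductive hypothesis 120 | h(j), hence 120 | h(j+1).
This completes the induction.
Therefore the largest such d is 120.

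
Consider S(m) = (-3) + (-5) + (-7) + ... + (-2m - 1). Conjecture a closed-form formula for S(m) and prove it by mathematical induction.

S(m) = -m(m + 2)

We claim S(m) = -m(m + 2) for all m ≥ 1.
When m = 1: S(1) = -3, and the closed form gives -3. They agree.
Inductive step: suppose the statement holds for some i ≥ 1, so S(i) = i(-i - 2).
Then S(i+1) = S(i) + (-2i - 3) = (i(-i - 2)) + (-2i - 3).
Simplifying, S(i+1) = -(i + 1)(i + 3) = -(i+1)((i+1) + 2),
which is the closed form with m = i+1.
By induction, the statement is established for all m ≥ 1.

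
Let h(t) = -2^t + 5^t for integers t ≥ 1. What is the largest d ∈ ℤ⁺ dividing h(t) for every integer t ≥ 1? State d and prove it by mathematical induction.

d = 3

Computing the first values: h(1) = 3 and h(2) = 21; gcd(3, 21) = 3, so d ≤ 3.
We prove 3 | -2^t + 5^t for all t ≥ 1 by induction on t.
Base case (t = 1): h(1) = 3 = 3·(1), so 3 | h(1).
For the inductive step, assume it holds for an arbitrary p ≥ 1, i.e. 3 | h(p). Then
5^{p+1} − 2^{p+1} = 5·5^p − 2·2^p = 5·(5^p − 2^p) + (3)·2^p. The first term is divisible by 3 by the inductive hypothesis, and the second term (3)·2^p is divisible by 3 since 3 | 3. Hence 3 | h(p+1).
By the principle of mathematical induction, the result holds for all t ≥ 1.
Therefore the largest such d is 3.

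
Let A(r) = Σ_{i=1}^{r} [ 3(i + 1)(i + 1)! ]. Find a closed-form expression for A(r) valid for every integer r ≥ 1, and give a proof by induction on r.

A(r) = 3(r + 2)! - 6

We claim A(r) = 3(r + 2)! - 6 for all r ≥ 1.
Base step (r = 1): A(1) = 12, and the closed form gives 12. They agree.
Suppose the result is true for r = i, so A(i) = 3(i + 2)! - 6.
Then A(i+1) = A(i) + (3(i + 2)(i + 2)!) = (3(i + 2)! - 6) + (3(i + 2)(i + 2)!).
Simplifying, A(i+1) = 3((i+1) + 2)! - 6,
which is the closed form with r = i+1.
Hence, by induction on r, the claim holds for every r ≥ 1.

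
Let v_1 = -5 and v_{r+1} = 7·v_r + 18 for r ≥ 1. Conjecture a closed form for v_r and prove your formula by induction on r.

v_r = -2·7^(r - 1) - 3

Computing the first terms: v_1 = -5, v_2 = -17, v_3 = -101. This suggests v_r = -2·7^(r - 1) - 3.
For the base case r = 1: the formula gives -5 = -5 = v_1.
Suppose the result is true for r = j, so v_j = -2·7^(j - 1) - 3.
Then v_{j+1} = 7·v_j + 18 = 7·(-2·7^(j - 1) - 3) + 18 = -2·7^j - 3 = -2·7^((j+1) - 1) - 3,
which is the claimed formula at r = j+1.
Hence, by induction on r, the claim holds for every r ≥ 1.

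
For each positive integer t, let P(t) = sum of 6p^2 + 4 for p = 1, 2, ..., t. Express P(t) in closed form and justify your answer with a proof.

P(t) = t(2t^2 + 3t + 5)

We claim P(t) = t(2t^2 + 3t + 5) for all t ≥ 1.
Base step (t = 1): P(1) = 10, and the closed form gives 10. They agree.
For the inductive step, assume it holds for an arbitrary p ≥ 1, so P(p) = p(2p^2 + 3p + 5).
Then P(p+1) = P(p) + (6(p + 1)^2 + 4) = (p(2p^2 + 3p + 5)) + (6(p + 1)^2 + 4).
Simplifying, P(p+1) = (p + 1)(2p^2 + 7p + 10) = (p+1)(2(p+1)^2 + 3(p+1) + 5),
which is the closed form with t = p+1.
Hence, by induction on t, the claim holds for every t ≥ 1.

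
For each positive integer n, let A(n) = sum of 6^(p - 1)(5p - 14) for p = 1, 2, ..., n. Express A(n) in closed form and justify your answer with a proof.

We claim A(n) = 6^n(n - 3) + 3 for all n ≥ 1.
When n = 1: A(1) = -9, and the closed form gives -9. They agree.
Inductive step: assume the claim holds for n = p, so A(p) = 6^p(p - 3) + 3.
Then A(p+1) = A(p) + (6^p(5p - 9)) = (6^p(p - 3) + 3) + (6^p(5p - 9)).
Simplifying, A(p+1) = 6·6^p·p - 12·6^p + 3 = 6^(p+1)((p+1) - 3) + 3,
which is the closed form with n = p+1.
This completes the induction.

A(n) = 6^n(n - 3) + 3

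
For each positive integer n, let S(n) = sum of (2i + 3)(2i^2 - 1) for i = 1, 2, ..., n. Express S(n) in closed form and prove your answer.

S(n) = n(n^3 + 4n^2 + 3n - 3)

We claim S(n) = n(n^3 + 4n^2 + 3n - 3) for all n ≥ 1.
Base step (n = 1): S(1) = 5, and the closed form gives 5. They agree.
Suppose the result is true for n = i, so S(i) = i(i^3 + 4i^2 + 3i - 3).
Then S(i+1) = S(i) + ((2i + 5)(2(i + 1)^2 - 1)) = (i(i^3 + 4i^2 + 3i - 3)) + ((2i + 5)(2(i + 1)^2 - 1)).
Simplifying, S(i+1) = (i + 1)(i^3 + 7i^2 + 14i + 5) = (i+1)((i+1)^3 + 4(i+1)^2 + 3(i+1) - 3),
which is the closed form with n = i+1.
By induction, the statement is established for all n ≥ 1.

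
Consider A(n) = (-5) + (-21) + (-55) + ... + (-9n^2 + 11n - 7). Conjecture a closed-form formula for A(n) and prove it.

We claim A(n) = -n(3n^2 - n + 3) for all n ≥ 1.
Base step (n = 1): A(1) = -5, and the closed form gives -5. They agree.
Inductive step: assume the claim holds for n = k, so A(k) = k(-3k^2 + k - 3).
Then A(k+1) = A(k) + (11k - 9(k + 1)^2 + 4) = (k(-3k^2 + k - 3)) + (11k - 9(k + 1)^2 + 4).
Simplifying, A(k+1) = -(k + 1)(3k^2 + 5k + 5) = -(k+1)(3(k+1)^2 - (k+1) + 3),
which is the closed form with n = k+1.
By the principle of mathematical induction, the result holds for all n ≥ 1.

A(n) = -n(3n^2 - n + 3)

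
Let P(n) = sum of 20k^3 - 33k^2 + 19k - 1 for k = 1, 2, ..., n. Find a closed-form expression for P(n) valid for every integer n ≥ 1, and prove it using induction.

We claim P(n) = n(5n^3 - n^2 - 2n + 3) for all n ≥ 1.
For the base case n = 1: P(1) = 5, and the closed form gives 5. They agree.
Inductive step: assume the claim holds for n = k, so P(k) = k(5k^3 - k^2 - 2k + 3).
Then P(k+1) = P(k) + (20k^3 + 27k^2 + 13k + 5) = (k(5k^3 - k^2 - 2k + 3)) + (20k^3 + 27k^2 + 13k + 5).
Simplifying, P(k+1) = (k + 1)(5k^3 + 14k^2 + 11k + 5) = (k+1)(5(k+1)^3 - (k+1)^2 - 2(k+1) + 3),
which is the closed form with n = k+1.
By the principle of mathematical induction, the result holds for all n ≥ 1.

P(n) = n(5n^3 - n^2 - 2n + 3)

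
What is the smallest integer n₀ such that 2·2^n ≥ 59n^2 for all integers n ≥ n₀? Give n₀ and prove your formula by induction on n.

n₀ = 13

At n = 12: 8192 < 8496, so the inequality fails and n₀ ≥ 13. We prove 2·2^n ≥ 59n^2 for all n ≥ 13.
Base case (n = 13): 2·2^n = 16384 and 59n^2 = 9971, so 16384 ≥ 9971.
Suppose the result is true for n = r, so 2·2^r ≥ 59r^2.
Then 2·2^(r + 1) = 2·(2·2^r) ≥ 2·(59r^2).
Also, for r ≥ 13 we have 2·(59r^2) ≥ 59(r+1)^2, since 2 ≥ (1 + 1/r)^2 for all r ≥ 13.
Combining, 2·2^(r + 1) ≥ 59(r+1)^2.
This completes the induction.
Hence the smallest such n₀ is 13.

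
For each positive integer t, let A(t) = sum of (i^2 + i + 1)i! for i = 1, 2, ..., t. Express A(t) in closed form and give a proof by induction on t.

A(t) = (t + 1)(t + 1)! - 1

We claim A(t) = (t + 1)(t + 1)! - 1 for all t ≥ 1.
When t = 1: A(1) = 3, and the closed form gives 3. They agree.
Inductive step: assume the claim holds for t = i, so A(i) = (i + 1)(i + 1)! - 1.
Then A(i+1) = A(i) + ((i^2 + 3i + 3)(i + 1)!) = ((i + 1)(i + 1)! - 1) + ((i^2 + 3i + 3)(i + 1)!).
Simplifying, A(i+1) = ((i+1) + 1)((i+1) + 1)! - 1,
which is the closed form with t = i+1.
This completes the induction.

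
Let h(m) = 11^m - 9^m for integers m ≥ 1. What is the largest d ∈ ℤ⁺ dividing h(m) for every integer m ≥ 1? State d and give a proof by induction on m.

Computing the first values: h(1) = 2 and h(2) = 40; gcd(2, 40) = 2, so d ≤ 2.
We prove 2 | 11^m - 9^m for all m ≥ 1 by induction on m.
Base step (m = 1): h(1) = 2 = 2·(1), so 2 | h(1).
Inductive step: suppose the statement holds for some p ≥ 1, i.e. 2 | h(p). Then
11^{p+1} − 9^{p+1} = 11·11^p − 9·9^p = 11·(11^p − 9^p) + (2)·9^p. The first term is divisible by 2 by the inductive hypothesis, and the second term (2)·9^p is divisible by 2 since 2 | 2. Hence 2 | h(p+1).
This completes the induction.
Therefore the largest such d is 2.

d = 2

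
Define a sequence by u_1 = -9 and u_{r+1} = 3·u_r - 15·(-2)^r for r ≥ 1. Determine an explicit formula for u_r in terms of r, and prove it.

Computing the first terms: u_1 = -9, u_2 = 3, u_3 = -51. This suggests u_r = 3(-2)^r - 3^r.
For the base case r = 1: the formula gives -9 = -9 = u_1.
For the inductive step, assume it holds for an arbitrary j ≥ 1, so u_j = 3(-2)^j - 3^j.
Then u_{j+1} = 3·u_j - 15·(-2)^j = 3·(3(-2)^j - 3^j) - 15·(-2)^j = 3(-2)^(j + 1) - 3^(j + 1),
which is the claimed formula at r = j+1.
By induction, the statement is established for all r ≥ 1.

u_r = 3(-2)^r - 3^r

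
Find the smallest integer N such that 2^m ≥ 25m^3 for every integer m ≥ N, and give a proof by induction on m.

At m = 16: 65536 < 102400, so the inequality fails and N ≥ 17. We prove 2^m ≥ 25m^3 for all m ≥ 17.
When m = 17: 2^m = 131072 and 25m^3 = 122825, so 131072 ≥ 122825.
Inductive step: suppose the statement holds for some k ≥ 17, so 2^k ≥ 25k^3.
Then 2^(k + 1) = 2·(2^k) ≥ 2·(25k^3).
Also, for k ≥ 17 we have 2·(25k^3) ≥ 25(k+1)^3, since 2 ≥ (1 + 1/k)^3 for all k ≥ 17.
Combining, 2^(k + 1) ≥ 25(k+1)^3.
This completes the induction.
Hence the smallest such N is 17.

N = 17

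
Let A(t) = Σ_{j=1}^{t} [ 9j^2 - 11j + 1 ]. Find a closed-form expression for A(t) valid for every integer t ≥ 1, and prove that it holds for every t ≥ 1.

A(t) = t(3t^2 - t - 3)

We claim A(t) = t(3t^2 - t - 3) for all t ≥ 1.
Base case (t = 1): A(1) = -1, and the closed form gives -1. They agree.
Inductive step: assume the claim holds for t = j, so A(j) = j(3j^2 - j - 3).
Then A(j+1) = A(j) + (9j^2 + 7j - 1) = (j(3j^2 - j - 3)) + (9j^2 + 7j - 1).
Simplifying, A(j+1) = (j + 1)(3j^2 + 5j - 1) = (j+1)(3(j+1)^2 - (j+1) - 3),
which is the closed form with t = j+1.
This completes the induction.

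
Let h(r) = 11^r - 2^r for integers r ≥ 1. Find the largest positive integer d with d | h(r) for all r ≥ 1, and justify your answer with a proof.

d = 9

Computing the first values: h(1) = 9 and h(2) = 117; gcd(9, 117) = 9, so d ≤ 9.
We prove 9 | 11^r - 2^r for all r ≥ 1 by induction on r.
Base case (r = 1): h(1) = 9 = 9·(1), so 9 | h(1).
Inductive step: assume the claim holds for r = p, i.e. 9 | h(p). Then
11^{p+1} − 2^{p+1} = 11·11^p − 2·2^p = 11·(11^p − 2^p) + (9)·2^p. The first term is divisible by 9 by the inductive hypothesis, and the second term (9)·2^p is divisible by 9 since 9 | 9. Hence 9 | h(p+1).
This completes the induction.
Therefore the largest such d is 9.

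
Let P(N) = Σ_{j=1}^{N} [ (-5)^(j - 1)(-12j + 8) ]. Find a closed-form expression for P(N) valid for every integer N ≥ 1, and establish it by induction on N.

We claim P(N) = (-5)^N(2N - 1) + 1 for all N ≥ 1.
When N = 1: P(1) = -4, and the closed form gives -4. They agree.
Inductive step: assume the claim holds for N = j, so P(j) = (-5)^j(2j - 1) + 1.
Then P(j+1) = P(j) + ((-5)^j(-12j - 4)) = ((-5)^j(2j - 1) + 1) + ((-5)^j(-12j - 4)).
Simplifying, P(j+1) = -10(-5)^j·j - 5(-5)^j + 1 = (-5)^(j+1)(2(j+1) - 1) + 1,
which is the closed form with N = j+1.
By induction, the statement is established for all N ≥ 1.

P(N) = (-5)^N(2N - 1) + 1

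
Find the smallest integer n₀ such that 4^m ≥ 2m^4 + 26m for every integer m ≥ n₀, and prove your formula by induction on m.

At m = 5: 1024 < 1380, so the inequality fails and n₀ ≥ 6. We prove 4^m ≥ 2m^4 + 26m for all m ≥ 6.
For the base case m = 6: 4^m = 4096 and 2m^4 + 26m = 2748, so 4096 ≥ 2748.
Suppose the result is true for m = k, so 4^k ≥ 2k^4 + 26k.
Then 4^(k + 1) = 4·(4^k) ≥ 4·(2k^4 + 26k).
Also, for k ≥ 6 we have 4·(2k^4 + 26k) ≥ 2(k+1)^4 + 26(k+1), since 4·(2k^4 + 26k) − (2(k+1)^4 + 26(k+1)) = 6k^4 - 8k^3 - 12k^2 + 70k - 28, which is nonnegative for all k ≥ 6.
Combining, 4^(k + 1) ≥ 2(k+1)^4 + 26(k+1).
This completes the induction.
Hence the smallest such n₀ is 6.

n₀ = 6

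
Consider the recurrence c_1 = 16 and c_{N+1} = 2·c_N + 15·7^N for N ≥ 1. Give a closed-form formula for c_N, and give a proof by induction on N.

c_N = -5·2^(N - 1) + 3·7^N

Computing the first terms: c_1 = 16, c_2 = 137, c_3 = 1009. This suggests c_N = -5·2^(N - 1) + 3·7^N.
For the base case N = 1: the formula gives 16 = 16 = c_1.
Inductive step: assume the claim holds for N = i, so c_i = -5·2^(i - 1) + 3·7^i.
Then c_{i+1} = 2·c_i + 15·7^i = 2·(-5·2^(i - 1) + 3·7^i) + 15·7^i = -5·2^i + 3·7^(i + 1) = -5·2^((i+1) - 1) + 3·7^(i+1),
which is the claimed formula at N = i+1.
By induction, the statement is established for all N ≥ 1.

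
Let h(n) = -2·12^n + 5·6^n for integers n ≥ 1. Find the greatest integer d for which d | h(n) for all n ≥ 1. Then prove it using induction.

Computing the first values: h(1) = 6 and h(2) = -108; gcd(6, -108) = 6, so d ≤ 6.
We prove 6 | -2·12^n + 5·6^n for all n ≥ 1 by induction on n.
When n = 1: h(1) = 6 = 6·(1), so 6 | h(1).
Inductive step: suppose the statement holds for some i ≥ 1, i.e. 6 | h(i). Then
h(i+1) − 12·h(i) = (-2·12^(i+1) + 5·6^(i+1)) − 12·(-2·12^i + 5·6^i) = (5)·6^i·(6 − 12) = (-30)·6^i. Since 6 | h(i) by the inductive hypothesis, 6 | 12·h(i); and 6 | -30 since -30 = 6·-5. Therefore 6 | h(i+1).
By induction, the statement is established for all n ≥ 1.
Therefore the largest such d is 6.

d = 6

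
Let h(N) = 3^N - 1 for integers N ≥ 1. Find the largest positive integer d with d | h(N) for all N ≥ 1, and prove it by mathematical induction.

d = 2

Computing the first values: h(1) = 2 and h(2) = 8; gcd(2, 8) = 2, so d ≤ 2.
We prove 2 | 3^N - 1 for all N ≥ 1 by induction on N.
Base case (N = 1): h(1) = 2 = 2·(1), so 2 | h(1).
Suppose the result is true for N = m, i.e. 2 | h(m). Then
3^{m+1} − 1^{m+1} = 3·3^m − 1·1^m = 3·(3^m − 1^m) + (2)·1^m. The first term is divisible by 2 by the inductive hypothesis, and the second term (2)·1^m is divisible by 2 since 2 | 2. Hence 2 | h(m+1).
Hence, by induction on N, the claim holds for every N ≥ 1.
Therefore the largest such d is 2.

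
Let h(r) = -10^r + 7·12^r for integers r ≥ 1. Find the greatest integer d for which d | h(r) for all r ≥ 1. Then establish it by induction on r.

Computing the first values: h(1) = 74 and h(2) = 908; gcd(74, 908) = 2, so d ≤ 2.
We prove 2 | -10^r + 7·12^r for all r ≥ 1 by induction on r.
For the base case r = 1: h(1) = 74 = 2·(37), so 2 | h(1).
For the inductive step, assume it holds for an arbitrary p ≥ 1, i.e. 2 | h(p). Then
h(p+1) − 12·h(p) = (-10^(p+1) + 7·12^(p+1)) − 12·(-10^p + 7·12^p) = (-1)·10^p·(10 − 12) = (2)·10^p. Since 2 | h(p) by the inductive hypothesis, 2 | 12·h(p); and 2 | 2 since 2 = 2·1. Therefore 2 | h(p+1).
By the principle of mathematical induction, the result holds for all r ≥ 1.
Therefore the largest such d is 2.

d = 2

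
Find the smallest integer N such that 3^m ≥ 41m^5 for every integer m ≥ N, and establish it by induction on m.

N = 16

At m = 15: 14348907 < 31134375, so the inequality fails and N ≥ 16. We prove 3^m ≥ 41m^5 for all m ≥ 16.
Base case (m = 16): 3^m = 43046721 and 41m^5 = 42991616, so 43046721 ≥ 42991616.
For the inductive step, assume it holds for an arbitrary k ≥ 16, so 3^k ≥ 41k^5.
Then 3^(k + 1) = 3·(3^k) ≥ 3·(41k^5).
Also, for k ≥ 16 we have 3·(41k^5) ≥ 41(k+1)^5, since 3 ≥ (1 + 1/k)^5 for all k ≥ 16.
Combining, 3^(k + 1) ≥ 41(k+1)^5.
Hence, by induction on m, the claim holds for every m ≥ 16.
Hence the smallest such N is 16.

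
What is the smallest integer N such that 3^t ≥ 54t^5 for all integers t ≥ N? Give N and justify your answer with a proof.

At t = 16: 43046721 < 56623104, so the inequality fails and N ≥ 17. We prove 3^t ≥ 54t^5 for all t ≥ 17.
Base step (t = 17): 3^t = 129140163 and 54t^5 = 76672278, so 129140163 ≥ 76672278.
Inductive step: assume the claim holds for t = r, so 3^r ≥ 54r^5.
Then 3^(r + 1) = 3·(3^r) ≥ 3·(54r^5).
Also, for r ≥ 17 we have 3·(54r^5) ≥ 54(r+1)^5, since 3 ≥ (1 + 1/r)^5 for all r ≥ 17.
Combining, 3^(r + 1) ≥ 54(r+1)^5.
This completes the induction.
Hence the smallest such N is 17.

N = 17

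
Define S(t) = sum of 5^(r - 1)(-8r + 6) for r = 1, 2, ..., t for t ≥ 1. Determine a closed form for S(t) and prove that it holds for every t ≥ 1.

We claim S(t) = 2·5^t(-t + 1) - 2 for all t ≥ 1.
For the base case t = 1: S(1) = -2, and the closed form gives -2. They agree.
Suppose the result is true for t = r, so S(r) = 2·5^r(-r + 1) - 2.
Then S(r+1) = S(r) + (5^r(-8r - 2)) = (2·5^r(-r + 1) - 2) + (5^r(-8r - 2)).
Simplifying, S(r+1) = -10·5^r·r - 2 = 2·5^(r+1)(-(r+1) + 1) - 2,
which is the closed form with t = r+1.
Hence, by induction on t, the claim holds for every t ≥ 1.

S(t) = 2·5^t(-t + 1) - 2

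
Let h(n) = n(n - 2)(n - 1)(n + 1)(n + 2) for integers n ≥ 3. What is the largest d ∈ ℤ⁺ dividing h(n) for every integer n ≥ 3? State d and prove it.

Computing the first values: h(3) = 120 and h(4) = 720; gcd(120, 720) = 120, so d ≤ 120.
We prove 120 | n(n - 2)(n - 1)(n + 1)(n + 2) for all n ≥ 3 by induction on n.
When n = 3: h(3) = 120 = 120·(1), so 120 | h(3).
For the inductive step, assume it holds for an arbitrary p ≥ 3, i.e. 120 | h(p). Then
h(p+1) − h(p) = (p-1)·p·(p+1)·(p+2)·(p+3) − (p-2)·(p-1)·p·(p+1)·(p+2) = (p-1)·p·(p+1)·(p+2)·[(p+3) − (p-2)] = 5·(p-1)·p·(p+1)·(p+2). The product of 4 consecutive integers is divisible by (4)! = 24, so h(p+1) − h(p) is divisible by 5·24 = 120. By the inductive hypothesis 120 | h(p), hence 120 | h(p+1).
Hence, by induction on n, the claim holds for every n ≥ 3.
Therefore the largest such d is 120.

d = 120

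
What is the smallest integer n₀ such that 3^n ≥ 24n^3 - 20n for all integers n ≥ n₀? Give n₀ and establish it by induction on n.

At n = 8: 6561 < 12128, so the inequality fails and n₀ ≥ 9. We prove 3^n ≥ 24n^3 - 20n for all n ≥ 9.
Base case (n = 9): 3^n = 19683 and 24n^3 - 20n = 17316, so 19683 ≥ 17316.
Inductive step: assume the claim holds for n = r, so 3^r ≥ 24r^3 - 20r.
Then 3^(r + 1) = 3·(3^r) ≥ 3·(24r^3 - 20r).
Also, for r ≥ 9 we have 3·(24r^3 - 20r) ≥ 24(r+1)^3 - 20(r+1), since 3·(24r^3 - 20r) − (24(r+1)^3 - 20(r+1)) = 48r^3 - 72r^2 - 112r - 4, which is nonnegative for all r ≥ 9.
Combining, 3^(r + 1) ≥ 24(r+1)^3 - 20(r+1).
By induction, the statement is established for all n ≥ 9.
Hence the smallest such n₀ is 9.

n₀ = 9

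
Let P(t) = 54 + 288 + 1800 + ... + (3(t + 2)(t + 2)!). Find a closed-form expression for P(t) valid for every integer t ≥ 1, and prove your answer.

P(t) = 3(t + 3)! - 18

We claim P(t) = 3(t + 3)! - 18 for all t ≥ 1.
For the base case t = 1: P(1) = 54, and the closed form gives 54. They agree.
For the inductive step, assume it holds for an arbitrary p ≥ 1, so P(p) = 3(p + 3)! - 18.
Then P(p+1) = P(p) + (3(p + 3)(p + 3)!) = (3(p + 3)! - 18) + (3(p + 3)(p + 3)!).
Simplifying, P(p+1) = 3((p+1) + 3)! - 18,
which is the closed form with t = p+1.
This completes the induction.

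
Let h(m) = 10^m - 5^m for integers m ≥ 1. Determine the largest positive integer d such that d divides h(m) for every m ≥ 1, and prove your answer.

d = 5

Computing the first values: h(1) = 5 and h(2) = 75; gcd(5, 75) = 5, so d ≤ 5.
We prove 5 | 10^m - 5^m for all m ≥ 1 by induction on m.
When m = 1: h(1) = 5 = 5·(1), so 5 | h(1).
Suppose the result is true for m = j, i.e. 5 | h(j). Then
10^{j+1} − 5^{j+1} = 10·10^j − 5·5^j = 10·(10^j − 5^j) + (5)·5^j. The first term is divisible by 5 by the inductive hypothesis, and the second term (5)·5^j is divisible by 5 since 5 | 5. Hence 5 | h(j+1).
By the principle of mathematical induction, the result holds for all m ≥ 1.
Therefore the largest such d is 5.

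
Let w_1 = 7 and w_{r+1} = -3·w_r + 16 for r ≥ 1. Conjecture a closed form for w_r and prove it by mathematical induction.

w_r = -(-3)^r + 4

Computing the first terms: w_1 = 7, w_2 = -5, w_3 = 31. This suggests w_r = -(-3)^r + 4.
Base case (r = 1): the formula gives 7 = 7 = w_1.
Inductive step: suppose the statement holds for some i ≥ 1, so w_i = -(-3)^i + 4.
Then w_{i+1} = -3·w_i + 16 = -3·(-(-3)^i + 4) + 16 = -(-3)^(i + 1) + 4,
which is the claimed formula at r = i+1.
This completes the induction.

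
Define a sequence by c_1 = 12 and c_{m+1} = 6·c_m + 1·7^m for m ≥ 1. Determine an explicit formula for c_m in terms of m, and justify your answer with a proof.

c_m = 5·6^(m - 1) + 7^m

Computing the first terms: c_1 = 12, c_2 = 79, c_3 = 523. This suggests c_m = 5·6^(m - 1) + 7^m.
Base case (m = 1): the formula gives 12 = 12 = c_1.
Inductive step: assume the claim holds for m = i, so c_i = 5·6^(i - 1) + 7^i.
Then c_{i+1} = 6·c_i + 1·7^i = 6·(5·6^(i - 1) + 7^i) + 1·7^i = 5·6^i + 7^(i + 1) = 5·6^((i+1) - 1) + 7^(i+1),
which is the claimed formula at m = i+1.
By the principle of mathematical induction, the result holds for all m ≥ 1.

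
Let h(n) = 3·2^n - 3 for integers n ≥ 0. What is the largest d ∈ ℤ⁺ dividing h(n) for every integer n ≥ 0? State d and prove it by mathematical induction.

d = 3

Computing the first values: h(0) = 0 and h(1) = 3; gcd(0, 3) = 3, so d ≤ 3.
We prove 3 | 3·2^n - 3 for all n ≥ 0 by induction on n.
Base step (n = 0): h(0) = 0 = 3·(0), so 3 | h(0).
Suppose the result is true for n = i, i.e. 3 | h(i). Then
h(i+1) = 3·2^(i+1) - 3 = 2·(3·2^i - 3) + 3 = 2·h(i) + 3. The first term is divisible by 3 by the inductive hypothesis, and 3 is divisible by 3. Hence 3 | h(i+1).
Hence, by induction on n, the claim holds for every n ≥ 0.
Therefore the largest such d is 3.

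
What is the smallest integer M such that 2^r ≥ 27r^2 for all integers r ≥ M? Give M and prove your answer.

M = 12

At r = 11: 2048 < 3267, so the inequality fails and M ≥ 12. We prove 2^r ≥ 27r^2 for all r ≥ 12.
Base step (r = 12): 2^r = 4096 and 27r^2 = 3888, so 4096 ≥ 3888.
For the inductive step, assume it holds for an arbitrary j ≥ 12, so 2^j ≥ 27j^2.
Then 2^(j + 1) = 2·(2^j) ≥ 2·(27j^2).
Also, for j ≥ 12 we have 2·(27j^2) ≥ 27(j+1)^2, since 2 ≥ (1 + 1/j)^2 for all j ≥ 12.
Combining, 2^(j + 1) ≥ 27(j+1)^2.
By the principle of mathematical induction, the result holds for all r ≥ 12.
Hence the smallest such M is 12.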